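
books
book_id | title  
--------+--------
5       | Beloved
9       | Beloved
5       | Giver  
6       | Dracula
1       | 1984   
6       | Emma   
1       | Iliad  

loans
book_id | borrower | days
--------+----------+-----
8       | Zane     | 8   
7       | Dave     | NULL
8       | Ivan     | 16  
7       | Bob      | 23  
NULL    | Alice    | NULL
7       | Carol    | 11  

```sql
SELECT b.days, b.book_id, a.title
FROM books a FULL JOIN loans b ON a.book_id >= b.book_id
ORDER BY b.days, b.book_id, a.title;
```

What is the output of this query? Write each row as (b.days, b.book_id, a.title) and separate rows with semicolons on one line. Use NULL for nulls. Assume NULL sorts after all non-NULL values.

(8, 8, Beloved); (11, 7, Beloved); (16, 8, Beloved); (23, 7, Beloved); (NULL, 7, Beloved); (NULL, NULL, 1984); (NULL, NULL, Beloved); (NULL, NULL, Dracula); (NULL, NULL, Emma); (NULL, NULL, Giver); (NULL, NULL, Iliad); (NULL, NULL, NULL)

FULL OUTER JOIN keeps every row from both sides; unmatched rows get NULL for the other side's columns.
Matching on a.book_id >= b.book_id. A NULL in a compared column never satisfies the condition.
Matched pairs: 5; unmatched a rows kept: 6; unmatched b rows kept: 1.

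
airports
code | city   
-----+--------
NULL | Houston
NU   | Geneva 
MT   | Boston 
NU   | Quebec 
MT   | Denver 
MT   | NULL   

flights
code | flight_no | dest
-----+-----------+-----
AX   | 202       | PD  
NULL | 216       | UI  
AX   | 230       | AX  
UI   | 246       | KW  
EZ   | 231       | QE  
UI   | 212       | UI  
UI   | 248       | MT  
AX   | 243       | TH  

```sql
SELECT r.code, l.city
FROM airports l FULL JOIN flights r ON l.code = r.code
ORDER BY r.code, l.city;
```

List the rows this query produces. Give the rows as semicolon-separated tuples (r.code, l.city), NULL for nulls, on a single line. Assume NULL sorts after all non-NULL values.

FULL OUTER JOIN keeps every row from both sides; unmatched rows get NULL for the other side's columns.
Matching on l.code = r.code. A NULL in a compared column never satisfies the condition.
- l[0] code=NULL → no match; kept with NULLs on the r side.
- l[1] code=NU → no match; kept with NULLs on the r side.
- l[2] code=MT → no match; kept with NULLs on the r side.
- l[3] code=NU → no match; kept with NULLs on the r side.
- l[4] code=MT → no match; kept with NULLs on the r side.
- l[5] code=MT → no match; kept with NULLs on the r side.
- 8 row(s) from r found no l partner → padded with NULL.

(AX, NULL); (AX, NULL); (AX, NULL); (EZ, NULL); (UI, NULL); (UI, NULL); (UI, NULL); (NULL, Boston); (NULL, Denver); (NULL, Geneva); (NULL, Houston); (NULL, Quebec); (NULL, NULL); (NULL, NULL)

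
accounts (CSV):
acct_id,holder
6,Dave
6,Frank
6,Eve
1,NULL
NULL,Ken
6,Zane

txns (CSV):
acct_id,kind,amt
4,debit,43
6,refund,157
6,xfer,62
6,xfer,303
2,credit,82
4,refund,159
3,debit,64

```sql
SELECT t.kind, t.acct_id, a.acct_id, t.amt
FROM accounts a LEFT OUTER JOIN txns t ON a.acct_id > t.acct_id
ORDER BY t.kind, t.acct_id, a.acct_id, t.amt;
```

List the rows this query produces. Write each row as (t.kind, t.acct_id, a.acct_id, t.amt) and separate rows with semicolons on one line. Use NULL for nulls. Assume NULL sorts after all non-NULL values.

(credit, 2, 6, 82); (credit, 2, 6, 82); (credit, 2, 6, 82); (credit, 2, 6, 82); (debit, 3, 6, 64); (debit, 3, 6, 64); (debit, 3, 6, 64); (debit, 3, 6, 64); (debit, 4, 6, 43); (debit, 4, 6, 43); (debit, 4, 6, 43); (debit, 4, 6, 43); (refund, 4, 6, 159); (refund, 4, 6, 159); (refund, 4, 6, 159); (refund, 4, 6, 159); (NULL, NULL, 1, NULL); (NULL, NULL, NULL, NULL)

LEFT JOIN keeps every row from `accounts`; unmatched rows get NULL for `txns`'s columns.
Matching on a.acct_id > t.acct_id. A NULL in a compared column never satisfies the condition.
- a row (acct_id=6): matches 4 t row(s) → 4 output row(s).
- a row (acct_id=6): matches 4 t row(s) → 4 output row(s).
- a row (acct_id=6): matches 4 t row(s) → 4 output row(s).
- a row (acct_id=1): no match → kept, t columns NULL.
- a row (acct_id=NULL): no match → kept, t columns NULL.
- a row (acct_id=6): matches 4 t row(s) → 4 output row(s).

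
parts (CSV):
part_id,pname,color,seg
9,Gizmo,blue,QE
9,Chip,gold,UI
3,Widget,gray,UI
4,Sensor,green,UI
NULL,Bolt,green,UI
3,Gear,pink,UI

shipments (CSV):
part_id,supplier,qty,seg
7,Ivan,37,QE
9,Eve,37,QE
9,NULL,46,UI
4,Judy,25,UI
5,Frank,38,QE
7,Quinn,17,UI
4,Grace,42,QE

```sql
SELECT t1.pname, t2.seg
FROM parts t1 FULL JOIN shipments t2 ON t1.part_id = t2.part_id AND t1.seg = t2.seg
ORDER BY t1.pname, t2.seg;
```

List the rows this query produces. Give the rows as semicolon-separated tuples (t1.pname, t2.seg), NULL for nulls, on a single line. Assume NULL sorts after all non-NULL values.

FULL OUTER JOIN keeps every row from both sides; unmatched rows get NULL for the other side's columns.
Matching on t1.part_id = t2.part_id AND t1.seg = t2.seg. A NULL in a compared column never satisfies the condition.
- t1[0] part_id=9, seg=QE → 1 match(es) in t2 → 1 row(s).
- t1[1] part_id=9, seg=UI → 1 match(es) in t2 → 1 row(s).
- t1[2] part_id=3, seg=UI → no match; kept with NULLs on the t2 side.
- t1[3] part_id=4, seg=UI → 1 match(es) in t2 → 1 row(s).
- t1[4] part_id=NULL, seg=UI → no match; kept with NULLs on the t2 side.
- t1[5] part_id=3, seg=UI → no match; kept with NULLs on the t2 side.
- 4 row(s) from t2 found no t1 partner → padded with NULL.
After projecting and ordering:
t1.pname | t2.seg
Bolt | NULL
Chip | UI
Gear | NULL
Gizmo | QE
Sensor | UI
Widget | NULL
NULL | QE
NULL | QE
NULL | QE
NULL | UI

(Bolt, NULL); (Chip, UI); (Gear, NULL); (Gizmo, QE); (Sensor, UI); (Widget, NULL); (NULL, QE); (NULL, QE); (NULL, QE); (NULL, UI)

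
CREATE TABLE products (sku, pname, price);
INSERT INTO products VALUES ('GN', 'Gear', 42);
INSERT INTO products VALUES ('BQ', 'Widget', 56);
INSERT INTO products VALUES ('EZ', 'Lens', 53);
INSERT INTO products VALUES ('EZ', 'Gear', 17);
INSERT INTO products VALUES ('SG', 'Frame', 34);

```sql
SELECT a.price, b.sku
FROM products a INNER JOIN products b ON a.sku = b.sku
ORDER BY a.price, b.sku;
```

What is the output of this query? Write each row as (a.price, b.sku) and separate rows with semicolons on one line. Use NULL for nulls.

(17, EZ); (17, EZ); (34, SG); (42, GN); (53, EZ); (53, EZ); (56, BQ)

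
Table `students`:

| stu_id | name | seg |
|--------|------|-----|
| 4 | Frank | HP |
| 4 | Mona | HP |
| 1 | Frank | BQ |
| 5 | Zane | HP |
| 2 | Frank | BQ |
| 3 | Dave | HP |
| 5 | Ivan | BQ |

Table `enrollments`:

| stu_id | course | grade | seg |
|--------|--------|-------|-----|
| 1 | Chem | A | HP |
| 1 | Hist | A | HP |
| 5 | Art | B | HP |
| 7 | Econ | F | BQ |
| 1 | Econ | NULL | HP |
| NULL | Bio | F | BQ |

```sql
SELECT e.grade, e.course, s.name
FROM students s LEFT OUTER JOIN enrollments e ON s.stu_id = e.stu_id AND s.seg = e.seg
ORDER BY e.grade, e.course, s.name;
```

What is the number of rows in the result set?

7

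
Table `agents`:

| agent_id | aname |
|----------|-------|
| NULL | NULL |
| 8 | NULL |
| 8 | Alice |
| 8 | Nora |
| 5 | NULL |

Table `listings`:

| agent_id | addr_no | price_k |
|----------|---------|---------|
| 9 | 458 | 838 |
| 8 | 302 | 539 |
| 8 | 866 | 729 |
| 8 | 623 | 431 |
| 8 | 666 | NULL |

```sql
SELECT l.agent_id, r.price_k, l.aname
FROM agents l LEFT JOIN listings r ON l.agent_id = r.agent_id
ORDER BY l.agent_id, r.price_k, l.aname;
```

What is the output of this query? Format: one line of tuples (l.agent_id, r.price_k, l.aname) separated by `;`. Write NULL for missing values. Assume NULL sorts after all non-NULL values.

LEFT JOIN keeps every row from `agents`; unmatched rows get NULL for `listings`'s columns.
Matching on l.agent_id = r.agent_id. A NULL in a compared column never satisfies the condition.
Matched pairs: 12; unmatched l rows kept: 2.

(5, NULL, NULL); (8, 431, Alice); (8, 431, Nora); (8, 431, NULL); (8, 539, Alice); (8, 539, Nora); (8, 539, NULL); (8, 729, Alice); (8, 729, Nora); (8, 729, NULL); (8, NULL, Alice); (8, NULL, Nora); (8, NULL, NULL); (NULL, NULL, NULL)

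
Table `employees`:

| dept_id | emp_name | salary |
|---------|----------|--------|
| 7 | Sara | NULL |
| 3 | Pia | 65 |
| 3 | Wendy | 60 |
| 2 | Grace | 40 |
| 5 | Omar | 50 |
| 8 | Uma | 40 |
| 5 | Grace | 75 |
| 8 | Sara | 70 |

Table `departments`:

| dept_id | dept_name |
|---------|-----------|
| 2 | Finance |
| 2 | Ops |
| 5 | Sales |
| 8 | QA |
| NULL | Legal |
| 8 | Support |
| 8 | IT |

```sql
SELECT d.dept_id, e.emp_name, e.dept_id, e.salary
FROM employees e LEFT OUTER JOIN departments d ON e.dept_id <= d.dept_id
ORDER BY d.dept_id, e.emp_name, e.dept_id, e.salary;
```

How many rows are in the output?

31

LEFT JOIN keeps every row from `employees`; unmatched rows get NULL for `departments`'s columns.
Matching on e.dept_id <= d.dept_id. A NULL in a compared column never satisfies the condition.
- e (dept_id=7) pairs with 3 row(s) of d.
- e (dept_id=3) pairs with 4 row(s) of d.
- e (dept_id=3) pairs with 4 row(s) of d.
- e (dept_id=2) pairs with 6 row(s) of d.
- e (dept_id=5) pairs with 4 row(s) of d.
- e (dept_id=8) pairs with 3 row(s) of d.
- e (dept_id=5) pairs with 4 row(s) of d.
- e (dept_id=8) pairs with 3 row(s) of d.
Total: 31 rows.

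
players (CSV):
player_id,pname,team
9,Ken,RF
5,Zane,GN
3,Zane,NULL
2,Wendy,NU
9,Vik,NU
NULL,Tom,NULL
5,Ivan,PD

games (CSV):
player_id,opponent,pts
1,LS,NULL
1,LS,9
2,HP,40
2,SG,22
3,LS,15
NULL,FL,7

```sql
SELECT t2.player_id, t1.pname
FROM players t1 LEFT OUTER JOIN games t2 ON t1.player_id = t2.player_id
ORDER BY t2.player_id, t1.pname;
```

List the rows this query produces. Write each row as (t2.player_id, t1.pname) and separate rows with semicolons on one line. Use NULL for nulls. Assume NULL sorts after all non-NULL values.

(2, Wendy); (2, Wendy); (3, Zane); (NULL, Ivan); (NULL, Ken); (NULL, Tom); (NULL, Vik); (NULL, Zane)

LEFT JOIN keeps every row from `players`; unmatched rows get NULL for `games`'s columns.
Matching on t1.player_id = t2.player_id. A NULL in a compared column never satisfies the condition.
Matched pairs: 3; unmatched t1 rows kept: 5.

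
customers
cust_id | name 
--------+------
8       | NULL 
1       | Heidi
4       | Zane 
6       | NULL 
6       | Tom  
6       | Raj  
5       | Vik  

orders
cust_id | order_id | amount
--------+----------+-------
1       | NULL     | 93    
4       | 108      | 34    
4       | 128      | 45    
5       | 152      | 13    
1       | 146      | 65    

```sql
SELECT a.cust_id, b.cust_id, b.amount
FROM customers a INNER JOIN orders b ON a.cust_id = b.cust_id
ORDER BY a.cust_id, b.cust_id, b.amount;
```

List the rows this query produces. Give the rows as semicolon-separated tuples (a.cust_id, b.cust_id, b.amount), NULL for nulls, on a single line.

INNER JOIN keeps only pairs where the ON condition holds.
Matching on a.cust_id = b.cust_id.
- a (cust_id=8) has no partner → excluded.
- a (cust_id=1) pairs with 2 row(s) of b.
- a (cust_id=4) pairs with 2 row(s) of b.
- a (cust_id=6) has no partner → excluded.
- a (cust_id=6) has no partner → excluded.
- a (cust_id=6) has no partner → excluded.
- a (cust_id=5) pairs with 1 row(s) of b.
After projecting and ordering:
a.cust_id | b.cust_id | b.amount
1 | 1 | 65
1 | 1 | 93
4 | 4 | 34
4 | 4 | 45
5 | 5 | 13

(1, 1, 65); (1, 1, 93); (4, 4, 34); (4, 4, 45); (5, 5, 13)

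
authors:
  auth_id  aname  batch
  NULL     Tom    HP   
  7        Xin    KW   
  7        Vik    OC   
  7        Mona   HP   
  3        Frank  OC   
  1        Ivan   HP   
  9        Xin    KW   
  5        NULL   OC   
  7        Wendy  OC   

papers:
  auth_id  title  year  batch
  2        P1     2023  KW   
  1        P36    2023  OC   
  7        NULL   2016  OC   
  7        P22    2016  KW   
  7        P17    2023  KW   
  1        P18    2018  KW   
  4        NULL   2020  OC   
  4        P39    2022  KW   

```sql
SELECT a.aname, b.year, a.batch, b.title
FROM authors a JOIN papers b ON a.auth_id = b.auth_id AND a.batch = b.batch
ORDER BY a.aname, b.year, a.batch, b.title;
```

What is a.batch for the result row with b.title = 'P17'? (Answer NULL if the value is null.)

KW

INNER JOIN keeps only pairs where the ON condition holds.
Matching on a.auth_id = b.auth_id AND a.batch = b.batch. A NULL in a compared column never satisfies the condition.
- a row (auth_id=NULL, batch=HP): no match → dropped.
- a row (auth_id=7, batch=KW): matches 2 b row(s) → 2 output row(s).
- a row (auth_id=7, batch=OC): matches 1 b row(s) → 1 output row(s).
- a row (auth_id=7, batch=HP): no match → dropped.
- a row (auth_id=3, batch=OC): no match → dropped.
- a row (auth_id=1, batch=HP): no match → dropped.
- a row (auth_id=9, batch=KW): no match → dropped.
- a row (auth_id=5, batch=OC): no match → dropped.
- a row (auth_id=7, batch=OC): matches 1 b row(s) → 1 output row(s).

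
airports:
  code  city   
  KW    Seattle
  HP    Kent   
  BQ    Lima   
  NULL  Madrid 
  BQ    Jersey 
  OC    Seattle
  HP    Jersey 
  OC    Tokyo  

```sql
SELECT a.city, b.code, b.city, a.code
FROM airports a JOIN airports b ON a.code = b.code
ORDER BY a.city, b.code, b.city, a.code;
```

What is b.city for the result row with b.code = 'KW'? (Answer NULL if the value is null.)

Seattle

INNER JOIN keeps only pairs where the ON condition holds.
Matching on a.code = b.code. A NULL in a compared column never satisfies the condition.
- a[0] code=KW → 1 match(es) in b → 1 row(s).
- a[1] code=HP → 2 match(es) in b → 2 row(s).
- a[2] code=BQ → 2 match(es) in b → 2 row(s).
- a[3] code=NULL → no match; dropped.
- a[4] code=BQ → 2 match(es) in b → 2 row(s).
- a[5] code=OC → 2 match(es) in b → 2 row(s).
- a[6] code=HP → 2 match(es) in b → 2 row(s).
- a[7] code=OC → 2 match(es) in b → 2 row(s).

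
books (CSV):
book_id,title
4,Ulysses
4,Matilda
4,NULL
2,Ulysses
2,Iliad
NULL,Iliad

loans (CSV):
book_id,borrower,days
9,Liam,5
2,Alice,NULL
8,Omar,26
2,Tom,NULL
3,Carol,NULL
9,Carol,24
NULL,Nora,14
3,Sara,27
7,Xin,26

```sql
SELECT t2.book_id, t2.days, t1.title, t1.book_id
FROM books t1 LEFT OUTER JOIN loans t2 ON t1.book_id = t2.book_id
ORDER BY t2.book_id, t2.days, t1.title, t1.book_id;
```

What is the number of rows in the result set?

LEFT JOIN keeps every row from `books`; unmatched rows get NULL for `loans`'s columns.
Matching on t1.book_id = t2.book_id. A NULL in a compared column never satisfies the condition.
- t1 row (book_id=4): no match → kept, t2 columns NULL.
- t1 row (book_id=4): no match → kept, t2 columns NULL.
- t1 row (book_id=4): no match → kept, t2 columns NULL.
- t1 row (book_id=2): matches 2 t2 row(s) → 2 output row(s).
- t1 row (book_id=2): matches 2 t2 row(s) → 2 output row(s).
- t1 row (book_id=NULL): no match → kept, t2 columns NULL.
Total: 4 matched + 4 padded = 8 rows.

8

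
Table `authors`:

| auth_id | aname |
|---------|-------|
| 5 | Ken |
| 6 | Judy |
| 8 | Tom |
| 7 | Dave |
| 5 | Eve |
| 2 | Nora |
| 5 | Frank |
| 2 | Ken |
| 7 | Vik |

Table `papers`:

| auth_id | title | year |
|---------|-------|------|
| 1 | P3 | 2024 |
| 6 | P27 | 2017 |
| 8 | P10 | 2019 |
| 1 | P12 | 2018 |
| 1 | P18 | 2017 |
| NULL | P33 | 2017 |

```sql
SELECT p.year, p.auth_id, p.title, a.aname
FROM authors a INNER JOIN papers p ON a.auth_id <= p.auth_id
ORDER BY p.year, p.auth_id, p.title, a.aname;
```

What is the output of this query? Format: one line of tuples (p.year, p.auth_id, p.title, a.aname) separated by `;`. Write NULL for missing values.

(2017, 6, P27, Eve); (2017, 6, P27, Frank); (2017, 6, P27, Judy); (2017, 6, P27, Ken); (2017, 6, P27, Ken); (2017, 6, P27, Nora); (2019, 8, P10, Dave); (2019, 8, P10, Eve); (2019, 8, P10, Frank); (2019, 8, P10, Judy); (2019, 8, P10, Ken); (2019, 8, P10, Ken); (2019, 8, P10, Nora); (2019, 8, P10, Tom); (2019, 8, P10, Vik)

INNER JOIN keeps only pairs where the ON condition holds.
Matching on a.auth_id <= p.auth_id. A NULL in a compared column never satisfies the condition.
- auth_id=5: 2 matching p row(s), so 2 row(s) emitted.
- auth_id=6: 2 matching p row(s), so 2 row(s) emitted.
- auth_id=8: 1 matching p row(s), so 1 row(s) emitted.
- auth_id=7: 1 matching p row(s), so 1 row(s) emitted.
- auth_id=5: 2 matching p row(s), so 2 row(s) emitted.
- auth_id=2: 2 matching p row(s), so 2 row(s) emitted.
- auth_id=5: 2 matching p row(s), so 2 row(s) emitted.
- auth_id=2: 2 matching p row(s), so 2 row(s) emitted.
- auth_id=7: 1 matching p row(s), so 1 row(s) emitted.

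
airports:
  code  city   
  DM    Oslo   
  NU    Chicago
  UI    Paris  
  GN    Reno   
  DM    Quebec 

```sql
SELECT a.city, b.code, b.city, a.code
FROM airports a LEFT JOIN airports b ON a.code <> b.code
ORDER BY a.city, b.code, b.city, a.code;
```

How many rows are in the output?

LEFT JOIN keeps every row from `airports a`; unmatched rows get NULL for `airports b`'s columns.
Matching on a.code <> b.code.
- a row (code=DM): matches 3 b row(s) → 3 output row(s).
- a row (code=NU): matches 4 b row(s) → 4 output row(s).
- a row (code=UI): matches 4 b row(s) → 4 output row(s).
- a row (code=GN): matches 4 b row(s) → 4 output row(s).
- a row (code=DM): matches 3 b row(s) → 3 output row(s).
Total: 18 rows.

18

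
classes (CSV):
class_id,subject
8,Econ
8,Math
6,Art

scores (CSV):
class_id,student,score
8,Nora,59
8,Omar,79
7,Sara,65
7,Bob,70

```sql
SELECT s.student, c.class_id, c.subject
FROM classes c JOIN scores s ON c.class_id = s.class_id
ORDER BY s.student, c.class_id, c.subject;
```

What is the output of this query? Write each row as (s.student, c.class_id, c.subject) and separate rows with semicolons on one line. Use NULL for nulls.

(Nora, 8, Econ); (Nora, 8, Math); (Omar, 8, Econ); (Omar, 8, Math)

INNER JOIN keeps only pairs where the ON condition holds.
Matching on c.class_id = s.class_id.
- c row (class_id=8): matches 2 s row(s) → 2 output row(s).
- c row (class_id=8): matches 2 s row(s) → 2 output row(s).
- c row (class_id=6): no match → dropped.
After projecting and ordering:
s.student | c.class_id | c.subject
Nora | 8 | Econ
Nora | 8 | Math
Omar | 8 | Econ
Omar | 8 | Math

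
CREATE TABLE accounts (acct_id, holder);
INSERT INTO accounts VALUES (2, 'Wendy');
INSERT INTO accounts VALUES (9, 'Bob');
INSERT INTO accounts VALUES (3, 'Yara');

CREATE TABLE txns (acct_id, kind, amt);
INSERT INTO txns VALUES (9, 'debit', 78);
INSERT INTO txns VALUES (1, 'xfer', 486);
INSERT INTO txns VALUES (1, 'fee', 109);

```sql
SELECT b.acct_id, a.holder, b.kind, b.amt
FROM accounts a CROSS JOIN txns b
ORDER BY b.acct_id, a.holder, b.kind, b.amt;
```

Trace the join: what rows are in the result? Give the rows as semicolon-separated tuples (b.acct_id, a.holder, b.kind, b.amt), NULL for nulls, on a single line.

(1, Bob, fee, 109); (1, Bob, xfer, 486); (1, Wendy, fee, 109); (1, Wendy, xfer, 486); (1, Yara, fee, 109); (1, Yara, xfer, 486); (9, Bob, debit, 78); (9, Wendy, debit, 78); (9, Yara, debit, 78)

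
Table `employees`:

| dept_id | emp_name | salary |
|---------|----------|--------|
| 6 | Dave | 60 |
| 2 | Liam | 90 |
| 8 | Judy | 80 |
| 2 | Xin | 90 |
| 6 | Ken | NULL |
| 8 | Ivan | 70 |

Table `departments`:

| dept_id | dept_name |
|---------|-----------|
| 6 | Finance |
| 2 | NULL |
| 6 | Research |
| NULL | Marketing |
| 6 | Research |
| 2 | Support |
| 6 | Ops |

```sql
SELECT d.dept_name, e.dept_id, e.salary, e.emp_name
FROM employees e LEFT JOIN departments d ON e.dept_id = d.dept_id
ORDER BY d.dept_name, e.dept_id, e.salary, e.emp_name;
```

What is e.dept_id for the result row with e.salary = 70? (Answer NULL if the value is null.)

8

LEFT JOIN keeps every row from `employees`; unmatched rows get NULL for `departments`'s columns.
Matching on e.dept_id = d.dept_id. A NULL in a compared column never satisfies the condition.
Matched pairs: 12; unmatched e rows kept: 2.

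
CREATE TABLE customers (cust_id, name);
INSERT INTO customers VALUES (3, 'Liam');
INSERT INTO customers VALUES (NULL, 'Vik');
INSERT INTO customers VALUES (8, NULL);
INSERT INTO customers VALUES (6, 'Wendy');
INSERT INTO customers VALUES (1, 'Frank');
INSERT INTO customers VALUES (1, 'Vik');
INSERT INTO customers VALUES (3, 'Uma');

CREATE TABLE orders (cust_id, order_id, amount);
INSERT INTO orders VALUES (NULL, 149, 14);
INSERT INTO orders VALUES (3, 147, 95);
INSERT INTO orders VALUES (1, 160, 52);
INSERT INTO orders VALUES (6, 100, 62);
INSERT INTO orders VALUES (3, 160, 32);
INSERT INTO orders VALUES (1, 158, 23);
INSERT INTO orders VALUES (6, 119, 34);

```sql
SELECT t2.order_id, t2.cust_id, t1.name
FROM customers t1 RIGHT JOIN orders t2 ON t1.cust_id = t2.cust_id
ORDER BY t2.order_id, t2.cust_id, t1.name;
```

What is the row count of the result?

11

RIGHT JOIN keeps every row from `orders`; unmatched rows get NULL for `customers`'s columns.
Matching on t1.cust_id = t2.cust_id. A NULL in a compared column never satisfies the condition.
- t1 row (cust_id=3): matches 2 t2 row(s) → 2 output row(s).
- t1 row (cust_id=NULL): no match.
- t1 row (cust_id=8): no match.
- t1 row (cust_id=6): matches 2 t2 row(s) → 2 output row(s).
- t1 row (cust_id=1): matches 2 t2 row(s) → 2 output row(s).
- t1 row (cust_id=1): matches 2 t2 row(s) → 2 output row(s).
- t1 row (cust_id=3): matches 2 t2 row(s) → 2 output row(s).
- 1 row(s) from t2 found no t1 partner → padded with NULL.
Total: 10 matched + 1 padded = 11 rows.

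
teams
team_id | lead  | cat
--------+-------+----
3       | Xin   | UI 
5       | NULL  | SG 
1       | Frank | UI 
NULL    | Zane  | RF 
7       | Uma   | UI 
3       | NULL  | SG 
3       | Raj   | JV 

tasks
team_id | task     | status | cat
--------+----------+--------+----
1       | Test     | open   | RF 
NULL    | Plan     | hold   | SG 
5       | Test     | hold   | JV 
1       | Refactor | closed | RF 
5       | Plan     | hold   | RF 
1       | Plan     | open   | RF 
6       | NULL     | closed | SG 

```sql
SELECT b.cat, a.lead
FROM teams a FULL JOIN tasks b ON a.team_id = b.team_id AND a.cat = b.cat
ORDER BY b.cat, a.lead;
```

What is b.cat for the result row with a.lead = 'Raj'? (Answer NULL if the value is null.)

NULL

FULL OUTER JOIN keeps every row from both sides; unmatched rows get NULL for the other side's columns.
Matching on a.team_id = b.team_id AND a.cat = b.cat. A NULL in a compared column never satisfies the condition.
- a row (team_id=3, cat=UI): no match → kept, b columns NULL.
- a row (team_id=5, cat=SG): no match → kept, b columns NULL.
- a row (team_id=1, cat=UI): no match → kept, b columns NULL.
- a row (team_id=NULL, cat=RF): no match → kept, b columns NULL.
- a row (team_id=7, cat=UI): no match → kept, b columns NULL.
- a row (team_id=3, cat=SG): no match → kept, b columns NULL.
- a row (team_id=3, cat=JV): no match → kept, b columns NULL.
- 7 b row(s) had no a match → kept, a columns NULL.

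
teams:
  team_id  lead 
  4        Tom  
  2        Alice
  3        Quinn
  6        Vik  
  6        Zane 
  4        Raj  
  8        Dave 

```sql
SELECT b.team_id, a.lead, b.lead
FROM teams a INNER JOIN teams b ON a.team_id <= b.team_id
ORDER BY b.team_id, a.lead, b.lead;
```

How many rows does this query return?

INNER JOIN keeps only pairs where the ON condition holds.
Matching on a.team_id <= b.team_id.
- team_id=4: 5 matching b row(s), so 5 row(s) emitted.
- team_id=2: 7 matching b row(s), so 7 row(s) emitted.
- team_id=3: 6 matching b row(s), so 6 row(s) emitted.
- team_id=6: 3 matching b row(s), so 3 row(s) emitted.
- team_id=6: 3 matching b row(s), so 3 row(s) emitted.
- team_id=4: 5 matching b row(s), so 5 row(s) emitted.
- team_id=8: 1 matching b row(s), so 1 row(s) emitted.
Total: 30 rows.

30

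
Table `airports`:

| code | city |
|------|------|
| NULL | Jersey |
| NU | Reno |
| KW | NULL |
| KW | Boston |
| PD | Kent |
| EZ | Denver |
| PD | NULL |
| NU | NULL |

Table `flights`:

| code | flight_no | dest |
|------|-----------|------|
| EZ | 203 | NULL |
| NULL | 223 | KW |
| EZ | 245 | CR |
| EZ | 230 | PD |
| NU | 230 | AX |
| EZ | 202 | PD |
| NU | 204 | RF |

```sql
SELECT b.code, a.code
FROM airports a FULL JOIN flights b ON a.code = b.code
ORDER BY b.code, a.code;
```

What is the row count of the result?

FULL OUTER JOIN keeps every row from both sides; unmatched rows get NULL for the other side's columns.
Matching on a.code = b.code. A NULL in a compared column never satisfies the condition.
Matched pairs: 8; unmatched a rows kept: 5; unmatched b rows kept: 1.
Total: 8 matched + 6 padded = 14 rows.

14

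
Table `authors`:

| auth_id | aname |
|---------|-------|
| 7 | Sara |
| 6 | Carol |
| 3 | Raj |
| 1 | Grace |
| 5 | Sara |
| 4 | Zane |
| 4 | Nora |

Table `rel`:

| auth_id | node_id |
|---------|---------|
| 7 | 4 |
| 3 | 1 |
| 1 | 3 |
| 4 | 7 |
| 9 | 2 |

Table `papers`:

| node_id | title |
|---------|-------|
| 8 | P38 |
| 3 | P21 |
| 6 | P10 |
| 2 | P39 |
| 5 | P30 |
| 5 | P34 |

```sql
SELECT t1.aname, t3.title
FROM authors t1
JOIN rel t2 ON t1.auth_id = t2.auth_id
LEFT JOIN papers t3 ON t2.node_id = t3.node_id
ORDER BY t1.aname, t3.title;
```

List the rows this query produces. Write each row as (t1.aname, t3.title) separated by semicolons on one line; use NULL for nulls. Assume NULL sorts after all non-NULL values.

Joins associate left-to-right: authors INNER JOIN rel on auth_id gives 5 intermediate row(s).
Then LEFT JOIN `papers t3` on node_id: each of those 5 rows is kept; rows whose t2.node_id has no match in t3 get NULL for t3's columns.

(Grace, P21); (Nora, NULL); (Raj, NULL); (Sara, NULL); (Zane, NULL)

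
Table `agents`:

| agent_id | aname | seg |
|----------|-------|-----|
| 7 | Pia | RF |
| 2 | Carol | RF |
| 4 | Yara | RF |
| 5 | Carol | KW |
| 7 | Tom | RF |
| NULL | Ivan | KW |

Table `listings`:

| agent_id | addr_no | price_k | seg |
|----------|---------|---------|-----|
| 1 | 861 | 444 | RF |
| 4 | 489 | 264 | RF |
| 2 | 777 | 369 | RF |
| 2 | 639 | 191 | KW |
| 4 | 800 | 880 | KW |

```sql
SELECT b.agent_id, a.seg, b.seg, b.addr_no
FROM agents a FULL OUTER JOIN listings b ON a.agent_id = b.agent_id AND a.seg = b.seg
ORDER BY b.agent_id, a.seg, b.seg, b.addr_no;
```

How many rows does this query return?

9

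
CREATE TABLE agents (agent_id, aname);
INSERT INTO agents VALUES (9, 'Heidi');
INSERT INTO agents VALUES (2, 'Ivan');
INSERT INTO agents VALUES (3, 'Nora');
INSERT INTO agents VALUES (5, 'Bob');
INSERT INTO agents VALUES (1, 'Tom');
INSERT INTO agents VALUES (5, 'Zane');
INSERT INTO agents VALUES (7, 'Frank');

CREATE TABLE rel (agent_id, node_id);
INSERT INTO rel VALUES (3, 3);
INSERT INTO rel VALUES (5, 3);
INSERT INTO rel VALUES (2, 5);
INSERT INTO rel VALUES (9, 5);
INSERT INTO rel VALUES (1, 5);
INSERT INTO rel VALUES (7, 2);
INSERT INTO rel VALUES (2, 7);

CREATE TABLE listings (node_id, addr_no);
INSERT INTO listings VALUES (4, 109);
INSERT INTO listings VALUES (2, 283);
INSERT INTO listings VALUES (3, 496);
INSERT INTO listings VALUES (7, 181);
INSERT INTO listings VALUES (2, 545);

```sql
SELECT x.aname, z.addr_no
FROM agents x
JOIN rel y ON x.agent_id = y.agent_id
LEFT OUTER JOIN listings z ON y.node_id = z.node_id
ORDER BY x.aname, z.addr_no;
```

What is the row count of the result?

Step 1 — x INNER JOIN y on agent_id → 8 row(s).
Then LEFT JOIN `listings z` on node_id: each of those 8 rows is kept; rows whose y.node_id has no match in z get NULL for z's columns.
Result: 9 row(s).

9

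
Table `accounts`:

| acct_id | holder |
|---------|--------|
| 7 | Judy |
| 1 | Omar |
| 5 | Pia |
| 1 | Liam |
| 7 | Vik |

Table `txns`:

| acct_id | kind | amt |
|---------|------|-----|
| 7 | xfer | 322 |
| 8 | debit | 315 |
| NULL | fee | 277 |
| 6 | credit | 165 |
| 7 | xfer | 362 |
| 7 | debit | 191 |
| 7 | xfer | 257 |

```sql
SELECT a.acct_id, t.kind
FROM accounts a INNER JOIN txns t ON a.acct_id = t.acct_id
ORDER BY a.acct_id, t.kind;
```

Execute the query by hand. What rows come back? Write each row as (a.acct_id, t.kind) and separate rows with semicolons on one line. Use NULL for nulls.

INNER JOIN keeps only pairs where the ON condition holds.
Matching on a.acct_id = t.acct_id. A NULL in a compared column never satisfies the condition.
Matched pairs: 8.

(7, debit); (7, debit); (7, xfer); (7, xfer); (7, xfer); (7, xfer); (7, xfer); (7, xfer)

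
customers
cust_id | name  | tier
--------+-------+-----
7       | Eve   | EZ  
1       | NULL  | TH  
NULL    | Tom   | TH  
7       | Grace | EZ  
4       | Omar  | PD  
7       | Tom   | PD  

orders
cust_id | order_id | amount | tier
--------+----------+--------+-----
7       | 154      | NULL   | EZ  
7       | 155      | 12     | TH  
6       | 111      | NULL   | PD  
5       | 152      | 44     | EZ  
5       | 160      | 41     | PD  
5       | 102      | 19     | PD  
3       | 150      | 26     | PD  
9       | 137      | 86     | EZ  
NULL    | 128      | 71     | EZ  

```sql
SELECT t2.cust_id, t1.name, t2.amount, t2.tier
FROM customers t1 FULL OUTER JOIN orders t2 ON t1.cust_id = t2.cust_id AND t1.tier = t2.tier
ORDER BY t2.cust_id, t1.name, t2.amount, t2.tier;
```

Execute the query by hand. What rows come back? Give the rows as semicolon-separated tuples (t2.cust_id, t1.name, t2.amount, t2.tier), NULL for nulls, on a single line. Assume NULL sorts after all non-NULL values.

FULL OUTER JOIN keeps every row from both sides; unmatched rows get NULL for the other side's columns.
Matching on t1.cust_id = t2.cust_id AND t1.tier = t2.tier. A NULL in a compared column never satisfies the condition.
Matched pairs: 2; unmatched t1 rows kept: 4; unmatched t2 rows kept: 8.

(3, NULL, 26, PD); (5, NULL, 19, PD); (5, NULL, 41, PD); (5, NULL, 44, EZ); (6, NULL, NULL, PD); (7, Eve, NULL, EZ); (7, Grace, NULL, EZ); (7, NULL, 12, TH); (9, NULL, 86, EZ); (NULL, Omar, NULL, NULL); (NULL, Tom, NULL, NULL); (NULL, Tom, NULL, NULL); (NULL, NULL, 71, EZ); (NULL, NULL, NULL, NULL)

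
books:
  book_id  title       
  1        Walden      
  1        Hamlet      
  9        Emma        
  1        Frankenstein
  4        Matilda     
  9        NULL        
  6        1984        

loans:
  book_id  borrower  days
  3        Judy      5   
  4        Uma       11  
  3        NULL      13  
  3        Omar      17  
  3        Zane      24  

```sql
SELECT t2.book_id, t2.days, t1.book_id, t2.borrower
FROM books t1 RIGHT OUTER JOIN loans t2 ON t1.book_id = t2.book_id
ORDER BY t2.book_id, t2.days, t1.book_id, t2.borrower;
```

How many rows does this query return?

5

RIGHT JOIN keeps every row from `loans`; unmatched rows get NULL for `books`'s columns.
Matching on t1.book_id = t2.book_id.
- t1 (book_id=1) has no partner in t2.
- t1 (book_id=1) has no partner in t2.
- t1 (book_id=9) has no partner in t2.
- t1 (book_id=1) has no partner in t2.
- t1 (book_id=4) pairs with 1 row(s) of t2.
- t1 (book_id=9) has no partner in t2.
- t1 (book_id=6) has no partner in t2.
- 4 t2 row(s) had no t1 match → kept, t1 columns NULL.
Total: 1 matched + 4 padded = 5 rows.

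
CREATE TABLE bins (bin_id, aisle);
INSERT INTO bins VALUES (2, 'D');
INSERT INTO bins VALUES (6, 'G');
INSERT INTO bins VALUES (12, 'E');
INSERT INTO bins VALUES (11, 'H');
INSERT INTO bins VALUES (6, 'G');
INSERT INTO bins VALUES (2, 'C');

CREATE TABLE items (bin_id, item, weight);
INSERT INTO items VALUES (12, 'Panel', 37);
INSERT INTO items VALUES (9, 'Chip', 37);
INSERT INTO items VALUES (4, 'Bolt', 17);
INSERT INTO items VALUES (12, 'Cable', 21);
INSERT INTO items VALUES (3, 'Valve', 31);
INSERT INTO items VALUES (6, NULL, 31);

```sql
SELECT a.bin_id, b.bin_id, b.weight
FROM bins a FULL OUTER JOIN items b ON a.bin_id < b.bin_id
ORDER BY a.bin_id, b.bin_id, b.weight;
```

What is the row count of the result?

FULL OUTER JOIN keeps every row from both sides; unmatched rows get NULL for the other side's columns.
Matching on a.bin_id < b.bin_id.
- a row (bin_id=2): matches 6 b row(s) → 6 output row(s).
- a row (bin_id=6): matches 3 b row(s) → 3 output row(s).
- a row (bin_id=12): no match → kept, b columns NULL.
- a row (bin_id=11): matches 2 b row(s) → 2 output row(s).
- a row (bin_id=6): matches 3 b row(s) → 3 output row(s).
- a row (bin_id=2): matches 6 b row(s) → 6 output row(s).
Total: 20 matched + 1 padded = 21 rows.

21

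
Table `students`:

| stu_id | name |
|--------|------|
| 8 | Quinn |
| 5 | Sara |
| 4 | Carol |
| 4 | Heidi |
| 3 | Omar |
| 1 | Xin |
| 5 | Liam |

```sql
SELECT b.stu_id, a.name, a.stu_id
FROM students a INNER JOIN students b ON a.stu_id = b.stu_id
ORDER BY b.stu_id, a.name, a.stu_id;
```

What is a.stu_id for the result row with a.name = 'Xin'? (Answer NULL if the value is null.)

1

INNER JOIN keeps only pairs where the ON condition holds.
Matching on a.stu_id = b.stu_id.
- a row (stu_id=8): matches 1 b row(s) → 1 output row(s).
- a row (stu_id=5): matches 2 b row(s) → 2 output row(s).
- a row (stu_id=4): matches 2 b row(s) → 2 output row(s).
- a row (stu_id=4): matches 2 b row(s) → 2 output row(s).
- a row (stu_id=3): matches 1 b row(s) → 1 output row(s).
- a row (stu_id=1): matches 1 b row(s) → 1 output row(s).
- a row (stu_id=5): matches 2 b row(s) → 2 output row(s).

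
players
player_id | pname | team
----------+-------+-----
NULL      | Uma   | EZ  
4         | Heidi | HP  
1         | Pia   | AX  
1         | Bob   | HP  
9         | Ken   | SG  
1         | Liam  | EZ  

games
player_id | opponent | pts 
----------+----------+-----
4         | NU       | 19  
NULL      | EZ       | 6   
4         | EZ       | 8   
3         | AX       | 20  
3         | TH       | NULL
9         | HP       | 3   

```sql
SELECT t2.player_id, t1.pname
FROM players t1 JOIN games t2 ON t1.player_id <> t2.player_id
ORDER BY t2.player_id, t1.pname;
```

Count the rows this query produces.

22

INNER JOIN keeps only pairs where the ON condition holds.
Matching on t1.player_id <> t2.player_id. A NULL in a compared column never satisfies the condition.
- t1[0] player_id=NULL → no match; dropped.
- t1[1] player_id=4 → 3 match(es) in t2 → 3 row(s).
- t1[2] player_id=1 → 5 match(es) in t2 → 5 row(s).
- t1[3] player_id=1 → 5 match(es) in t2 → 5 row(s).
- t1[4] player_id=9 → 4 match(es) in t2 → 4 row(s).
- t1[5] player_id=1 → 5 match(es) in t2 → 5 row(s).
Total: 22 rows.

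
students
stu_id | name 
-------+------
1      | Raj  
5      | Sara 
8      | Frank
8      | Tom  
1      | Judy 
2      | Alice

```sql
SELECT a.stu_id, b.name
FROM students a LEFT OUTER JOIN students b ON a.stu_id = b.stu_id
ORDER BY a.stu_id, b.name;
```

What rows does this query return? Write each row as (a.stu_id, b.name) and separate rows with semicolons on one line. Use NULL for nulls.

(1, Judy); (1, Judy); (1, Raj); (1, Raj); (2, Alice); (5, Sara); (8, Frank); (8, Frank); (8, Tom); (8, Tom)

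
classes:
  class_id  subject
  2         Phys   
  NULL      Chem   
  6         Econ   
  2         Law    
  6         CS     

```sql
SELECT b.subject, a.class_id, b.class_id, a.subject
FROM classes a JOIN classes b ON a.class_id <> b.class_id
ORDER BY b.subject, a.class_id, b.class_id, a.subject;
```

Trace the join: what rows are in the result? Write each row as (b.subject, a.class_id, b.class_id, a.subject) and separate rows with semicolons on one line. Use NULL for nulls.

(CS, 2, 6, Law); (CS, 2, 6, Phys); (Econ, 2, 6, Law); (Econ, 2, 6, Phys); (Law, 6, 2, CS); (Law, 6, 2, Econ); (Phys, 6, 2, CS); (Phys, 6, 2, Econ)

INNER JOIN keeps only pairs where the ON condition holds.
Matching on a.class_id <> b.class_id. A NULL in a compared column never satisfies the condition.
- a row (class_id=2): matches 2 b row(s) → 2 output row(s).
- a row (class_id=NULL): no match → dropped.
- a row (class_id=6): matches 2 b row(s) → 2 output row(s).
- a row (class_id=2): matches 2 b row(s) → 2 output row(s).
- a row (class_id=6): matches 2 b row(s) → 2 output row(s).
After projecting and ordering:
b.subject | a.class_id | b.class_id | a.subject
CS | 2 | 6 | Law
CS | 2 | 6 | Phys
Econ | 2 | 6 | Law
Econ | 2 | 6 | Phys
Law | 6 | 2 | CS
Law | 6 | 2 | Econ
Phys | 6 | 2 | CS
Phys | 6 | 2 | Econ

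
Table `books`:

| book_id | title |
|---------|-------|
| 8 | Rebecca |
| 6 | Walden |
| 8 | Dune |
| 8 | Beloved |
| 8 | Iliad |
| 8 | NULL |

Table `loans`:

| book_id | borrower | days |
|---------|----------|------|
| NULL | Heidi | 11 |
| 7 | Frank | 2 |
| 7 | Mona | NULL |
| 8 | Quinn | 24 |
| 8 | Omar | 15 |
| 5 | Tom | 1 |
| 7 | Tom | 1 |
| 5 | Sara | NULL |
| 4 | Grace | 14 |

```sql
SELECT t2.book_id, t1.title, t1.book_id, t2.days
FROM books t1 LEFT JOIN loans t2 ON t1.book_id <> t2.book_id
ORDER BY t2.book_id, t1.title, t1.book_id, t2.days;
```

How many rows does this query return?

LEFT JOIN keeps every row from `books`; unmatched rows get NULL for `loans`'s columns.
Matching on t1.book_id <> t2.book_id. A NULL in a compared column never satisfies the condition.
Matched pairs: 38; unmatched t1 rows kept: 0.
Total: 38 rows.

38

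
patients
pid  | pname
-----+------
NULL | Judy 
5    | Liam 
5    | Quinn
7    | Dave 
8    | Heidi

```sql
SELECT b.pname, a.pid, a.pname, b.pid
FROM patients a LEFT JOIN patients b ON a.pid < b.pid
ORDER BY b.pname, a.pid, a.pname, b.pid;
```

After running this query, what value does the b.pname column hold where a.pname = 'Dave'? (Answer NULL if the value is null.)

LEFT JOIN keeps every row from `patients a`; unmatched rows get NULL for `patients b`'s columns.
Matching on a.pid < b.pid. A NULL in a compared column never satisfies the condition.
Matched pairs: 5; unmatched a rows kept: 2.

Heidi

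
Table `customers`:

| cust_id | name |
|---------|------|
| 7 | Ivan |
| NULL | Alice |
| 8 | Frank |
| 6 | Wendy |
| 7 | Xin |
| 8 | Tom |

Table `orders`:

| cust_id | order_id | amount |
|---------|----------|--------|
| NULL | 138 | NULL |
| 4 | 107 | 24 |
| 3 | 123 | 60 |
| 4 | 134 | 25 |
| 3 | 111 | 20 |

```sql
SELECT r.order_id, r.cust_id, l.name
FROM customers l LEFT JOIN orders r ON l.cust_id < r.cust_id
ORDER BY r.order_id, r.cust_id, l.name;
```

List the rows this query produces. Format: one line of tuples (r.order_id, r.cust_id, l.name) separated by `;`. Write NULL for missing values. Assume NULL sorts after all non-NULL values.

(NULL, NULL, Alice); (NULL, NULL, Frank); (NULL, NULL, Ivan); (NULL, NULL, Tom); (NULL, NULL, Wendy); (NULL, NULL, Xin)

LEFT JOIN keeps every row from `customers`; unmatched rows get NULL for `orders`'s columns.
Matching on l.cust_id < r.cust_id. A NULL in a compared column never satisfies the condition.
- l row (cust_id=7): no match → kept, r columns NULL.
- l row (cust_id=NULL): no match → kept, r columns NULL.
- l row (cust_id=8): no match → kept, r columns NULL.
- l row (cust_id=6): no match → kept, r columns NULL.
- l row (cust_id=7): no match → kept, r columns NULL.
- l row (cust_id=8): no match → kept, r columns NULL.
After projecting and ordering:
r.order_id | r.cust_id | l.name
NULL | NULL | Alice
NULL | NULL | Frank
NULL | NULL | Ivan
NULL | NULL | Tom
NULL | NULL | Wendy
NULL | NULL | Xin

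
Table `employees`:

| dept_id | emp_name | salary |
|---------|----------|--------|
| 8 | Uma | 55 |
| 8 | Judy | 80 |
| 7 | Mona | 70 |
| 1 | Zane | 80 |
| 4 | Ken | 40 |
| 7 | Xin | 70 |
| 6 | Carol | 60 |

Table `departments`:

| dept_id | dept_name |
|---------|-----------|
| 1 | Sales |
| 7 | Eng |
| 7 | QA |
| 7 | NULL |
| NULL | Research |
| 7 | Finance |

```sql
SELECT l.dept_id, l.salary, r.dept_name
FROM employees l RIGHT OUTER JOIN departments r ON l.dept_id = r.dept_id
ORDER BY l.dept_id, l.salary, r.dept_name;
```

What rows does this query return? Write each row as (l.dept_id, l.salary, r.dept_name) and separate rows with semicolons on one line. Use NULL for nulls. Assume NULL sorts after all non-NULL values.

(1, 80, Sales); (7, 70, Eng); (7, 70, Eng); (7, 70, Finance); (7, 70, Finance); (7, 70, QA); (7, 70, QA); (7, 70, NULL); (7, 70, NULL); (NULL, NULL, Research)

RIGHT JOIN keeps every row from `departments`; unmatched rows get NULL for `employees`'s columns.
Matching on l.dept_id = r.dept_id. A NULL in a compared column never satisfies the condition.
- l[0] dept_id=8 → no match.
- l[1] dept_id=8 → no match.
- l[2] dept_id=7 → 4 match(es) in r → 4 row(s).
- l[3] dept_id=1 → 1 match(es) in r → 1 row(s).
- l[4] dept_id=4 → no match.
- l[5] dept_id=7 → 4 match(es) in r → 4 row(s).
- l[6] dept_id=6 → no match.
- plus 1 unmatched r row(s), each kept with NULL l columns.
After projecting and ordering:
l.dept_id | l.salary | r.dept_name
1 | 80 | Sales
7 | 70 | Eng
7 | 70 | Eng
7 | 70 | Finance
7 | 70 | Finance
7 | 70 | QA
7 | 70 | QA
7 | 70 | NULL
7 | 70 | NULL
NULL | NULL | Research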